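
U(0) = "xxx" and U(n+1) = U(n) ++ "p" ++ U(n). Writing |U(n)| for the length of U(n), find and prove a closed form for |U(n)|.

Claim: |U(n)| = 2^{n+2} − 1.

Base case: |U(0)| = 3, and 2^{0+2} − 1 = 3.
Assume |U(k)| = 2^{k+2} − 1.
Then |U(k+1)| = |U(k)| + 1 + |U(k)| = 2|U(k)| + 1 = 2(2^{k+2} − 1) + 1 = 2^{k+3} − 2 + 1 = 2^{k+3} − 1.
By induction, |U(n)| = 2^{n+2} − 1 for all n ≥ 0.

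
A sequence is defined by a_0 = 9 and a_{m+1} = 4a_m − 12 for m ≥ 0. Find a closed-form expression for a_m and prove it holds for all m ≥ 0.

Claim: a_m = 5·4^m + 4.

Base case: a_0 = 9, and 5·4^0 + 4 = 5 + 4 = 9.
Assume a_j = 5·4^j + 4 for some j ≥ 0.
Then a_{j+1} = 4a_j − 12 = 4·(5·4^j + 4) − 12 = 20·4^j + 16 − 12 = 5·4^{j+1} + 4.
This completes the inductive step, so a_m = 5·4^m + 4 for all m ≥ 0.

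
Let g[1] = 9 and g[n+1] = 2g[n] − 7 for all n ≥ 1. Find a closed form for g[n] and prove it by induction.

Claim: g[n] = 2^n + 7.

Base case: g[1] = 9, and 2^1 + 7 = 2 + 7 = 9.
Assume g[k] = 2^k + 7 for some k ≥ 1.
Then g[k+1] = 2g[k] − 7 = 2·(2^k + 7) − 7 = 2^{k+1} + 14 − 7 = 2^{k+1} + 7.
So the formula holds for k+1, and by induction g[n] = 2^n + 7 for all n ≥ 1.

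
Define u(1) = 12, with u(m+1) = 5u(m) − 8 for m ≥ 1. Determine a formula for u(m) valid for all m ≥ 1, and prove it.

Claim: u(m) = 2·5^m + 2.

Base case: u(1) = 12, and 2·5^1 + 2 = 10 + 2 = 12.
Assume u(k) = 2·5^k + 2 for some k ≥ 1.
Then u(k+1) = 5u(k) − 8 = 5·(2·5^k + 2) − 8 = 10·5^k + 10 − 8 = 2·5^{k+1} + 2.
This completes the inductive step, so u(m) = 2·5^m + 2 for all m ≥ 1.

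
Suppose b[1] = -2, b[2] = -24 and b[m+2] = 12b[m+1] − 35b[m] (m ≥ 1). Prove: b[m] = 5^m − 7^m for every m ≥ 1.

Base cases: b[1] = -2 and 5^1 − 7^1 = -2; b[2] = -24 and 5^2 − 7^2 = -24.
Assume b[j] = 5^j − 7^j for all 1 ≤ j ≤ r, where r ≥ 2.
Then b[r+1] = 12b[r] − 35b[r−1] = 12·(5^r − 7^r) − 35·(5^{r−1} − 7^{r−1}) = (12·5 − 35)5^{r−1} − (12·7 − 35)7^{r−1} = 25·5^{r−1} − 49·7^{r−1} = 5^{r+1} − 7^{r+1}.
So the formula holds for r+1, and by strong induction b[m] = 5^m − 7^m for all m ≥ 1.

b[m] = 5^m − 7^m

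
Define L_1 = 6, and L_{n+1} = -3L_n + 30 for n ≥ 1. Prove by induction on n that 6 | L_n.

Base case: L_1 = 6 = 6·1, so 6 | L_1.
Assume 6 | L_m, so L_m = 6t for some integer t.
Then L_{m+1} = -3L_m + 30 = -3·(6t) + 30 = 6(-3t + 5), so 6 | L_{m+1}.
So the property holds for m+1, and by induction 6 | L_n for all n ≥ 1.

6 | L_n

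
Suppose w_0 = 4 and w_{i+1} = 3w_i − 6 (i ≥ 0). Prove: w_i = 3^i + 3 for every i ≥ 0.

Base case: w_0 = 4, and 3^0 + 3 = 1 + 3 = 4.
Assume w_m = 3^m + 3 for some m ≥ 0.
Then w_{m+1} = 3w_m − 6 = 3·(3^m + 3) − 6 = 3^{m+1} + 9 − 6 = 3^{m+1} + 3.
So the formula holds for m+1, and by induction w_i = 3^i + 3 for all i ≥ 0.

w_i = 3^i + 3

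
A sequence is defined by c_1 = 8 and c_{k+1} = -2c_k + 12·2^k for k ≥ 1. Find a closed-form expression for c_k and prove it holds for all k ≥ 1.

Claim: c_k = -(-2)^k + 3·2^k.

Base case: c_1 = 8, and -(-2)^1 + 3·2^1 = 2 + 6 = 8.
Assume c_j = -(-2)^j + 3·2^j for some j ≥ 1.
Then c_{j+1} = -2c_j + 12·2^j = -2·(-(-2)^j + 3·2^j) + 12·2^j = -(-2)^{j+1} − 6·2^j + 12·2^j = -(-2)^{j+1} + 6·2^j = -(-2)^{j+1} + 3·2^{j+1}.
So the formula holds for j+1, and by induction c_k = -(-2)^k + 3·2^k for all k ≥ 1.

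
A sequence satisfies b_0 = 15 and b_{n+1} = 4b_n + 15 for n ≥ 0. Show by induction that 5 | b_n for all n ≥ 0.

Base case: b_0 = 15 = 5·3, so 5 | b_0.
Assume 5 | b_r, so b_r = 5t for some integer t.
Then b_{r+1} = 4b_r + 15 = 4·(5t) + 15 = 5(4t + 3), so 5 | b_{r+1}.
This completes the inductive step, so 5 | b_n for all n ≥ 0.

5 | b_n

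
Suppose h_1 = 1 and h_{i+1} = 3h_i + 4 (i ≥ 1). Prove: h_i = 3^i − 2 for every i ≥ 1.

Base case: h_1 = 1, and 3^1 − 2 = 3 − 2 = 1.
Assume h_j = 3^j − 2 for some j ≥ 1.
Then h_{j+1} = 3h_j + 4 = 3·(3^j − 2) + 4 = 3^{j+1} − 6 + 4 = 3^{j+1} − 2.
Hence h_i = 3^i − 2 for every i ≥ 1, by induction.

h_i = 3^i − 2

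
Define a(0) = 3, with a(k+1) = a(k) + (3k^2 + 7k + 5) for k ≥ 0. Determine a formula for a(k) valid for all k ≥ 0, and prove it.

Claim: a(k) = k^3 + 2k^2 + 2k + 3.

Base case: a(0) = 3, and 0^3 + 2·0^2 + 2·0 + 3 = 3.
Assume a(j) = j^3 + 2j^2 + 2j + 3.
Then a(j+1) = a(j) + (3j^2 + 7j + 5) = (j^3 + 2j^2 + 2j + 3) + (3j^2 + 7j + 5) = j^3 + 5j^2 + 9j + 8,
and (j+1)^3 + 2·(j+1)^2 + 2·(j+1) + 3 = j^3 + 5j^2 + 9j + 8.
Hence a(k) = k^3 + 2k^2 + 2k + 3 for every k ≥ 0, by induction.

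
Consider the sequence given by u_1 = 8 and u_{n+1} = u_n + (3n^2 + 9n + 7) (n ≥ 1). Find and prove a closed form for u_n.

Claim: u_n = n^3 + 3n^2 + 3n + 1.

Base case: u_1 = 8, and 1^3 + 3·1^2 + 3·1 + 1 = 8.
Assume u_j = j^3 + 3j^2 + 3j + 1.
Then u_{j+1} = u_j + (3j^2 + 9j + 7) = (j^3 + 3j^2 + 3j + 1) + (3j^2 + 9j + 7) = j^3 + 6j^2 + 12j + 8,
and (j+1)^3 + 3·(j+1)^2 + 3·(j+1) + 1 = j^3 + 6j^2 + 12j + 8.
Hence u_n = n^3 + 3n^2 + 3n + 1 for every n ≥ 1, by induction.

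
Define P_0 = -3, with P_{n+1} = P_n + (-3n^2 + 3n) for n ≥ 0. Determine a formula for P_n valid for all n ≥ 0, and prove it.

Claim: P_n = -n^3 + 3n^2 − 2n − 3.

Base case: P_0 = -3, and -0^3 + 3·0^2 − 2·0 − 3 = -3.
Assume P_j = -j^3 + 3j^2 − 2j − 3.
Then P_{j+1} = P_j + (-3j^2 + 3j) = (-j^3 + 3j^2 − 2j − 3) + (-3j^2 + 3j) = -j^3 + j − 3,
and -(j+1)^3 + 3·(j+1)^2 − 2·(j+1) − 3 = -j^3 + j − 3.
Hence P_n = -n^3 + 3n^2 − 2n − 3 for every n ≥ 0, by induction.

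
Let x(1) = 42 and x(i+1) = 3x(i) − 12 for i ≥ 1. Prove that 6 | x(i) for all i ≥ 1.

Base case: x(1) = 42 = 6·7, so 6 | x(1).
Assume 6 | x(m), so x(m) = 6t for some integer t.
Then x(m+1) = 3x(m) − 12 = 3·(6t) − 12 = 6(3t − 2), so 6 | x(m+1).
Hence 6 | x(i) for every i ≥ 1, by induction.

6 | x(i)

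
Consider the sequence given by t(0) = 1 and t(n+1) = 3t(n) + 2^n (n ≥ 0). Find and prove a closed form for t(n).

Claim: t(n) = 2·3^n − 2^n.

Base case: t(0) = 1, and 2·3^0 − 2^0 = 2 − 1 = 1.
Assume t(j) = 2·3^j − 2^j for some j ≥ 0.
Then t(j+1) = 3t(j) + 2^j = 3·(2·3^j − 2^j) + 2^j = 2·3^{j+1} − 3·2^j + 2^j = 2·3^{j+1} − 2·2^j = 2·3^{j+1} − 2^{j+1}.
By induction, t(n) = 2·3^n − 2^n for all n ≥ 0.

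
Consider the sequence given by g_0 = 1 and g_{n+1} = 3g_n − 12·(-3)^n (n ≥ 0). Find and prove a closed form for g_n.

Claim: g_n = -3^n + 2·(-3)^n.

Base case: g_0 = 1, and -3^0 + 2·(-3)^0 = -1 + 2 = 1.
Assume g_j = -3^j + 2·(-3)^j for some j ≥ 0.
Then g_{j+1} = 3g_j − 12·(-3)^j = 3·(-3^j + 2·(-3)^j) − 12·(-3)^j = -3^{j+1} + 6·(-3)^j − 12·(-3)^j = -3^{j+1} − 6·(-3)^j = -3^{j+1} + 2·(-3)^{j+1}.
Hence g_n = -3^n + 2·(-3)^n for every n ≥ 0, by induction.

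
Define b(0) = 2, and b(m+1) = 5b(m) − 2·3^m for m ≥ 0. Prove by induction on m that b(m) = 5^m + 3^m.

Base case: b(0) = 2, and 5^0 + 3^0 = 1 + 1 = 2.
Assume b(j) = 5^j + 3^j for some j ≥ 0.
Then b(j+1) = 5b(j) − 2·3^j = 5·(5^j + 3^j) − 2·3^j = 5^{j+1} + 5·3^j − 2·3^j = 5^{j+1} + 3·3^j = 5^{j+1} + 3^{j+1}.
This completes the inductive step, so b(m) = 5^m + 3^m for all m ≥ 0.

b(m) = 5^m + 3^m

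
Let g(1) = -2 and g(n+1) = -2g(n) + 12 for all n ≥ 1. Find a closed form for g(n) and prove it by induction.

Claim: g(n) = 3·(-2)^n + 4.

Base case: g(1) = -2, and 3·(-2)^1 + 4 = -6 + 4 = -2.
Assume g(r) = 3·(-2)^r + 4 for some r ≥ 1.
Then g(r+1) = -2g(r) + 12 = -2·(3·(-2)^r + 4) + 12 = -6·(-2)^r − 8 + 12 = 3·(-2)^{r+1} + 4.
Hence g(n) = 3·(-2)^n + 4 for every n ≥ 1, by induction.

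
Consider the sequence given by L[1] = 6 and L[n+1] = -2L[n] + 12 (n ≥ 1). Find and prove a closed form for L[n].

Claim: L[n] = -(-2)^n + 4.

Base case: L[1] = 6, and -(-2)^1 + 4 = 2 + 4 = 6.
Assume L[r] = -(-2)^r + 4 for some r ≥ 1.
Then L[r+1] = -2L[r] + 12 = -2·(-(-2)^r + 4) + 12 = 2·(-2)^r − 8 + 12 = -(-2)^{r+1} + 4.
So the formula holds for r+1, and by induction L[n] = -(-2)^n + 4 for all n ≥ 1.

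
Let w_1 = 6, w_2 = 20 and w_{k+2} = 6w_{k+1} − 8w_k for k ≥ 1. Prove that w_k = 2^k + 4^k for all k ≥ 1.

Base cases: w_1 = 6 and 2^1 + 4^1 = 6; w_2 = 20 and 2^2 + 4^2 = 20.
Assume w_j = 2^j + 4^j for all 1 ≤ j ≤ m, where m ≥ 2.
Then w_{m+1} = 6w_m − 8w_{m−1} = 6·(2^m + 4^m) − 8·(2^{m−1} + 4^{m−1}) = (6·2 − 8)2^{m−1} + (6·4 − 8)4^{m−1} = 4·2^{m−1} + 16·4^{m−1} = 2^{m+1} + 4^{m+1}.
So the formula holds for m+1, and by strong induction w_k = 2^k + 4^k for all k ≥ 1.

w_k = 2^k + 4^k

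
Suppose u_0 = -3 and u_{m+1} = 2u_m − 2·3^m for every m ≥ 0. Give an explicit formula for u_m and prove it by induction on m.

Claim: u_m = -2^m − 2·3^m.

Base case: u_0 = -3, and -2^0 − 2·3^0 = -1 − 2 = -3.
Assume u_r = -2^r − 2·3^r for some r ≥ 0.
Then u_{r+1} = 2u_r − 2·3^r = 2·(-2^r − 2·3^r) − 2·3^r = -2^{r+1} − 4·3^r − 2·3^r = -2^{r+1} − 6·3^r = -2^{r+1} − 2·3^{r+1}.
This completes the inductive step, so u_m = -2^m − 2·3^m for all m ≥ 0.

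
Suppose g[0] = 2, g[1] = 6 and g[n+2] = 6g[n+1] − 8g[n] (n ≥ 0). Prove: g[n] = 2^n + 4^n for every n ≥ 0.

Base cases: g[0] = 2 and 2^0 + 4^0 = 2; g[1] = 6 and 2^1 + 4^1 = 6.
Assume g[i] = 2^i + 4^i for all 0 ≤ i ≤ j, where j ≥ 1.
Then g[j+1] = 6g[j] − 8g[j−1] = 6·(2^j + 4^j) − 8·(2^{j−1} + 4^{j−1}) = (6·2 − 8)2^{j−1} + (6·4 − 8)4^{j−1} = 4·2^{j−1} + 16·4^{j−1} = 2^{j+1} + 4^{j+1}.
So the formula holds for j+1, and by strong induction g[n] = 2^n + 4^n for all n ≥ 0.

g[n] = 2^n + 4^n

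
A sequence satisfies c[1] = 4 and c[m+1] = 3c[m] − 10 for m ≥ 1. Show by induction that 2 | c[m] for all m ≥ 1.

Base case: c[1] = 4 = 2·2, so 2 | c[1].
Assume 2 | c[k], so c[k] = 2t for some integer t.
Then c[k+1] = 3c[k] − 10 = 3·(2t) − 10 = 2(3t − 5), so 2 | c[k+1].
Hence 2 | c[m] for every m ≥ 1, by induction.

2 | c[m]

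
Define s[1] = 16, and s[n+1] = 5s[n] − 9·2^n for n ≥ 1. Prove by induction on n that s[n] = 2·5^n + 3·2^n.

Base case: s[1] = 16, and 2·5^1 + 3·2^1 = 10 + 6 = 16.
Assume s[m] = 2·5^m + 3·2^m for some m ≥ 1.
Then s[m+1] = 5s[m] − 9·2^m = 5·(2·5^m + 3·2^m) − 9·2^m = 2·5^{m+1} + 15·2^m − 9·2^m = 2·5^{m+1} + 6·2^m = 2·5^{m+1} + 3·2^{m+1}.
This completes the inductive step, so s[n] = 2·5^n + 3·2^n for all n ≥ 1.

s[n] = 2·5^n + 3·2^n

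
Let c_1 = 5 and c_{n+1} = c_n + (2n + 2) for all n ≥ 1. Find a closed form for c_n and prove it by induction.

Claim: c_n = n^2 + n + 3.

Base case: c_1 = 5, and 1^2 + 1 + 3 = 5.
Assume c_r = r^2 + r + 3.
Then c_{r+1} = c_r + (2r + 2) = (r^2 + r + 3) + (2r + 2) = r^2 + 3r + 5,
and (r+1)^2 + (r+1) + 3 = r^2 + 3r + 5.
This completes the inductive step, so c_n = n^2 + n + 3 for all n ≥ 1.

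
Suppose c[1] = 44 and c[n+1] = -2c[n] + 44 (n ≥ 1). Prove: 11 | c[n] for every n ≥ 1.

Base case: c[1] = 44 = 11·4, so 11 | c[1].
Assume 11 | c[j], so c[j] = 11t for some integer t.
Then c[j+1] = -2c[j] + 44 = -2·(11t) + 44 = 11(-2t + 4), so 11 | c[j+1].
Hence 11 | c[n] for every n ≥ 1, by induction.

11 | c[n]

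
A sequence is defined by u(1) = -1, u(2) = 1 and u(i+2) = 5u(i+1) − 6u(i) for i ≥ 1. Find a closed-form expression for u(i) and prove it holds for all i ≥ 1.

Claim: u(i) = 3^i − 2·2^i.

Base cases: u(1) = -1 and 3^1 − 2·2^1 = -1; u(2) = 1 and 3^2 − 2·2^2 = 1.
Assume u(t) = 3^t − 2·2^t for all 1 ≤ t ≤ j, where j ≥ 2.
Then u(j+1) = 5u(j) − 6u(j−1) = 5·(3^j − 2·2^j) − 6·(3^{j−1} − 2·2^{j−1}) = (5·3 − 6)3^{j−1} − 2·(5·2 − 6)2^{j−1} = 9·3^{j−1} − 8·2^{j−1} = 3^{j+1} − 2·2^{j+1}.
This completes the inductive step, so u(i) = 3^i − 2·2^i for all i ≥ 1.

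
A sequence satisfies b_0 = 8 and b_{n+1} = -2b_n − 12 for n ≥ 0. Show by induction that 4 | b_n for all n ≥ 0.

Base case: b_0 = 8 = 4·2, so 4 | b_0.
Assume 4 | b_r, so b_r = 4t for some integer t.
Then b_{r+1} = -2b_r − 12 = -2·(4t) − 12 = 4(-2t − 3), so 4 | b_{r+1}.
So the property holds for r+1, and by induction 4 | b_n for all n ≥ 0.

4 | b_n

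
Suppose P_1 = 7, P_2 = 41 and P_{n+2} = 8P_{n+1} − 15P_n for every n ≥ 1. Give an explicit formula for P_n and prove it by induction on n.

Claim: P_n = 2·5^n − 3^n.

Base cases: P_1 = 7 and 2·5^1 − 3^1 = 7; P_2 = 41 and 2·5^2 − 3^2 = 41.
Assume P_j = 2·5^j − 3^j for all 1 ≤ j ≤ k, where k ≥ 2.
Then P_{k+1} = 8P_k − 15P_{k−1} = 8·(2·5^k − 3^k) − 15·(2·5^{k−1} − 3^{k−1}) = 2·(8·5 − 15)5^{k−1} − (8·3 − 15)3^{k−1} = 50·5^{k−1} − 9·3^{k−1} = 2·5^{k+1} − 3^{k+1}.
So the formula holds for k+1, and by strong induction P_n = 2·5^n − 3^n for all n ≥ 1.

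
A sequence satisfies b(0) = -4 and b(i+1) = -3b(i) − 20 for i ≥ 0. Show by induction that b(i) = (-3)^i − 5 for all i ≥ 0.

Base case: b(0) = -4, and (-3)^0 − 5 = 1 − 5 = -4.
Assume b(k) = (-3)^k − 5 for some k ≥ 0.
Then b(k+1) = -3b(k) − 20 = -3·((-3)^k − 5) − 20 = -3·(-3)^k + 15 − 20 = (-3)^{k+1} − 5.
Hence b(i) = (-3)^i − 5 for every i ≥ 0, by induction.

b(i) = (-3)^i − 5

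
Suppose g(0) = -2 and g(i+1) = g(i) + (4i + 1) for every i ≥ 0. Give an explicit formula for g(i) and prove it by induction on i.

Claim: g(i) = 2i^2 − i − 2.

Base case: g(0) = -2, and 2·0^2 − 0 − 2 = -2.
Assume g(m) = 2m^2 − m − 2.
Then g(m+1) = g(m) + (4m + 1) = (2m^2 − m − 2) + (4m + 1) = 2m^2 + 3m − 1,
and 2·(m+1)^2 − (m+1) − 2 = 2m^2 + 3m − 1.
Hence g(i) = 2i^2 − i − 2 for every i ≥ 0, by induction.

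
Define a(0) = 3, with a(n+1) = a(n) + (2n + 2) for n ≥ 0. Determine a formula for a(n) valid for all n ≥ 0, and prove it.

Claim: a(n) = n^2 + n + 3.

Base case: a(0) = 3, and 0^2 + 0 + 3 = 3.
Assume a(r) = r^2 + r + 3.
Then a(r+1) = a(r) + (2r + 2) = (r^2 + r + 3) + (2r + 2) = r^2 + 3r + 5,
and (r+1)^2 + (r+1) + 3 = r^2 + 3r + 5.
This completes the inductive step, so a(n) = n^2 + n + 3 for all n ≥ 0.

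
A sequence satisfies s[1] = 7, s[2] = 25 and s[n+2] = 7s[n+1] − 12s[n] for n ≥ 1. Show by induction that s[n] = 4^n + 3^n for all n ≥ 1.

Base cases: s[1] = 7 and 4^1 + 3^1 = 7; s[2] = 25 and 4^2 + 3^2 = 25.
Assume s[i] = 4^i + 3^i for all 1 ≤ i ≤ j, where j ≥ 2.
Then s[j+1] = 7s[j] − 12s[j−1] = 7·(4^j + 3^j) − 12·(4^{j−1} + 3^{j−1}) = (7·4 − 12)4^{j−1} + (7·3 − 12)3^{j−1} = 16·4^{j−1} + 9·3^{j−1} = 4^{j+1} + 3^{j+1}.
By strong induction, s[n] = 4^n + 3^n for all n ≥ 1.

s[n] = 4^n + 3^n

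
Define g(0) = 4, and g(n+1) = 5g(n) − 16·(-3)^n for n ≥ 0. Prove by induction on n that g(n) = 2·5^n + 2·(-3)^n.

Base case: g(0) = 4, and 2·5^0 + 2·(-3)^0 = 2 + 2 = 4.
Assume g(r) = 2·5^r + 2·(-3)^r for some r ≥ 0.
Then g(r+1) = 5g(r) − 16·(-3)^r = 5·(2·5^r + 2·(-3)^r) − 16·(-3)^r = 2·5^{r+1} + 10·(-3)^r − 16·(-3)^r = 2·5^{r+1} − 6·(-3)^r = 2·5^{r+1} + 2·(-3)^{r+1}.
So the formula holds for r+1, and by induction g(n) = 2·5^n + 2·(-3)^n for all n ≥ 0.

g(n) = 2·5^n + 2·(-3)^n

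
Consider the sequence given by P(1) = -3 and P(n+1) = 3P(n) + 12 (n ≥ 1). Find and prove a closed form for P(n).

Claim: P(n) = 3^n − 6.

Base case: P(1) = -3, and 3^1 − 6 = 3 − 6 = -3.
Assume P(j) = 3^j − 6 for some j ≥ 1.
Then P(j+1) = 3P(j) + 12 = 3·(3^j − 6) + 12 = 3^{j+1} − 18 + 12 = 3^{j+1} − 6.
This completes the inductive step, so P(n) = 3^n − 6 for all n ≥ 1.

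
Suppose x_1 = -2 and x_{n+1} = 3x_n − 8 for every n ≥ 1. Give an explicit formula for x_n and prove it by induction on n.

Claim: x_n = -2·3^n + 4.

Base case: x_1 = -2, and -2·3^1 + 4 = -6 + 4 = -2.
Assume x_m = -2·3^m + 4 for some m ≥ 1.
Then x_{m+1} = 3x_m − 8 = 3·(-2·3^m + 4) − 8 = -6·3^m + 12 − 8 = -2·3^{m+1} + 4.
So the formula holds for m+1, and by induction x_n = -2·3^n + 4 for all n ≥ 1.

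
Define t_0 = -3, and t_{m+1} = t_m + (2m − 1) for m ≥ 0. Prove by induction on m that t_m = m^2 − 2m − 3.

Base case: t_0 = -3, and 0^2 − 2·0 − 3 = -3.
Assume t_j = j^2 − 2j − 3.
Then t_{j+1} = t_j + (2j − 1) = (j^2 − 2j − 3) + (2j − 1) = j^2 − 4,
and (j+1)^2 − 2·(j+1) − 3 = j^2 − 4.
By induction, t_m = m^2 − 2m − 3 for all m ≥ 0.

t_m = m^2 − 2m − 3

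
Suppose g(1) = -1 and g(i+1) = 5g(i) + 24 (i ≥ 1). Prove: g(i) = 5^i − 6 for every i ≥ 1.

Base case: g(1) = -1, and 5^1 − 6 = 5 − 6 = -1.
Assume g(k) = 5^k − 6 for some k ≥ 1.
Then g(k+1) = 5g(k) + 24 = 5·(5^k − 6) + 24 = 5^{k+1} − 30 + 24 = 5^{k+1} − 6.
This completes the inductive step, so g(i) = 5^i − 6 for all i ≥ 1.

g(i) = 5^i − 6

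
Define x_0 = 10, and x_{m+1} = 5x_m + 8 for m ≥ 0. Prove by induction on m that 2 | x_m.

Base case: x_0 = 10 = 2·5, so 2 | x_0.
Assume 2 | x_k, so x_k = 2t for some integer t.
Then x_{k+1} = 5x_k + 8 = 5·(2t) + 8 = 2(5t + 4), so 2 | x_{k+1}.
This completes the inductive step, so 2 | x_m for all m ≥ 0.

2 | x_m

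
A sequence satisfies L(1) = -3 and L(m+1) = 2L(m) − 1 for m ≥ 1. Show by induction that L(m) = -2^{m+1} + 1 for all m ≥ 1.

Base case: L(1) = -3, and -2^{1+1} + 1 = -4 + 1 = -3.
Assume L(r) = -2^{r+1} + 1 for some r ≥ 1.
Then L(r+1) = 2L(r) − 1 = 2·(-2^{r+1} + 1) − 1 = -2^{r+2} + 2 − 1 = -2^{r+2} + 1.
This completes the inductive step, so L(m) = -2^{m+1} + 1 for all m ≥ 1.

L(m) = -2^{m+1} + 1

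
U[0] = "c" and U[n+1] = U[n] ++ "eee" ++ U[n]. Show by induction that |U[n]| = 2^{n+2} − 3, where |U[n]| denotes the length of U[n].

Base case: |U[0]| = 1, and 2^{0+2} − 3 = 1.
Assume |U[r]| = 2^{r+2} − 3.
Then |U[r+1]| = |U[r]| + 3 + |U[r]| = 2|U[r]| + 3 = 2(2^{r+2} − 3) + 3 = 2^{r+3} − 6 + 3 = 2^{r+3} − 3.
This completes the inductive step, so |U[n]| = 2^{n+2} − 3 for all n ≥ 0.

|U[n]| = 2^{n+2} − 3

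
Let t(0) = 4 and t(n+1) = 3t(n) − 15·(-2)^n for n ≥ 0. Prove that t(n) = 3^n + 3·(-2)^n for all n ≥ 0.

Base case: t(0) = 4, and 3^0 + 3·(-2)^0 = 1 + 3 = 4.
Assume t(j) = 3^j + 3·(-2)^j for some j ≥ 0.
Then t(j+1) = 3t(j) − 15·(-2)^j = 3·(3^j + 3·(-2)^j) − 15·(-2)^j = 3^{j+1} + 9·(-2)^j − 15·(-2)^j = 3^{j+1} − 6·(-2)^j = 3^{j+1} + 3·(-2)^{j+1}.
This completes the inductive step, so t(n) = 3^n + 3·(-2)^n for all n ≥ 0.

t(n) = 3^n + 3·(-2)^n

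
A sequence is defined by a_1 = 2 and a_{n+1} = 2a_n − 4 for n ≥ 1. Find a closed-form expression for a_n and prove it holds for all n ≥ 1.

Claim: a_n = -2^n + 4.

Base case: a_1 = 2, and -2^1 + 4 = -2 + 4 = 2.
Assume a_j = -2^j + 4 for some j ≥ 1.
Then a_{j+1} = 2a_j − 4 = 2·(-2^j + 4) − 4 = -2^{j+1} + 8 − 4 = -2^{j+1} + 4.
So the formula holds for j+1, and by induction a_n = -2^n + 4 for all n ≥ 1.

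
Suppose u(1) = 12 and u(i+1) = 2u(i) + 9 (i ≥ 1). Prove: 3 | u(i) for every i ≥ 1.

Base case: u(1) = 12 = 3·4, so 3 | u(1).
Assume 3 | u(j), so u(j) = 3t for some integer t.
Then u(j+1) = 2u(j) + 9 = 2·(3t) + 9 = 3(2t + 3), so 3 | u(j+1).
Hence 3 | u(i) for every i ≥ 1, by induction.

3 | u(i)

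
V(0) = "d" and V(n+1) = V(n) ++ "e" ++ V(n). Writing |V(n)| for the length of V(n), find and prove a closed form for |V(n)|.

Claim: |V(n)| = 2^{n+1} − 1.

Base case: |V(0)| = 1, and 2^{0+1} − 1 = 1.
Assume |V(r)| = 2^{r+1} − 1.
Then |V(r+1)| = |V(r)| + 1 + |V(r)| = 2|V(r)| + 1 = 2(2^{r+1} − 1) + 1 = 2^{r+2} − 2 + 1 = 2^{r+2} − 1.
So the formula holds for r+1, and by induction |V(n)| = 2^{n+1} − 1 for all n ≥ 0.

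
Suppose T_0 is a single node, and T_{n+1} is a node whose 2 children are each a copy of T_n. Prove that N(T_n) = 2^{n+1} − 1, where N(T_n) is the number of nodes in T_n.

Base case: N(T_0) = 1, and 2^{0+1} − 1 = 1.
Assume N(T_r) = 2^{r+1} − 1.
Then N(T_{r+1}) = 1 + 2N(T_r) = 1 + 2(2^{r+1} − 1) = 2^{r+2} − 2 + 1 = 2^{r+2} − 1.
This completes the inductive step, so N(T_n) = 2^{n+1} − 1 for all n ≥ 0.

N(T_n) = 2^{n+1} − 1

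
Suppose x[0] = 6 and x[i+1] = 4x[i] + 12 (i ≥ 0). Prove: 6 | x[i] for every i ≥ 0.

Base case: x[0] = 6 = 6·1, so 6 | x[0].
Assume 6 | x[j], so x[j] = 6t for some integer t.
Then x[j+1] = 4x[j] + 12 = 4·(6t) + 12 = 6(4t + 2), so 6 | x[j+1].
This completes the inductive step, so 6 | x[i] for all i ≥ 0.

6 | x[i]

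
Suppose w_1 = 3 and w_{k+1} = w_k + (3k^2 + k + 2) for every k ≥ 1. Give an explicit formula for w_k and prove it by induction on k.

Claim: w_k = k^3 − k^2 + 2k + 1.

Base case: w_1 = 3, and 1^3 − 1^2 + 2·1 + 1 = 3.
Assume w_j = j^3 − j^2 + 2j + 1.
Then w_{j+1} = w_j + (3j^2 + j + 2) = (j^3 − j^2 + 2j + 1) + (3j^2 + j + 2) = j^3 + 2j^2 + 3j + 3,
and (j+1)^3 − (j+1)^2 + 2·(j+1) + 1 = j^3 + 2j^2 + 3j + 3.
This completes the inductive step, so w_k = k^3 − k^2 + 2k + 1 for all k ≥ 1.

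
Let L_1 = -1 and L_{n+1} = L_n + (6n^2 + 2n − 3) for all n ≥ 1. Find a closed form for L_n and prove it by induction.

Claim: L_n = 2n^3 − 2n^2 − 3n + 2.

Base case: L_1 = -1, and 2·1^3 − 2·1^2 − 3·1 + 2 = -1.
Assume L_k = 2k^3 − 2k^2 − 3k + 2.
Then L_{k+1} = L_k + (6k^2 + 2k − 3) = (2k^3 − 2k^2 − 3k + 2) + (6k^2 + 2k − 3) = 2k^3 + 4k^2 − k − 1,
and 2·(k+1)^3 − 2·(k+1)^2 − 3·(k+1) + 2 = 2k^3 + 4k^2 − k − 1.
Hence L_n = 2n^3 − 2n^2 − 3n + 2 for every n ≥ 1, by induction.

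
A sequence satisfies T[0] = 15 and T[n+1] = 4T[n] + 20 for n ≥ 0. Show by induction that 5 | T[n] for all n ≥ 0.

Base case: T[0] = 15 = 5·3, so 5 | T[0].
Assume 5 | T[m], so T[m] = 5t for some integer t.
Then T[m+1] = 4T[m] + 20 = 4·(5t) + 20 = 5(4t + 4), so 5 | T[m+1].
So the property holds for m+1, and by induction 5 | T[n] for all n ≥ 0.

5 | T[n]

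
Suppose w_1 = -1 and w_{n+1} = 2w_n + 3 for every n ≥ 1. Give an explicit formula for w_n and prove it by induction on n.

Claim: w_n = 2^n − 3.

Base case: w_1 = -1, and 2^1 − 3 = 2 − 3 = -1.
Assume w_m = 2^m − 3 for some m ≥ 1.
Then w_{m+1} = 2w_m + 3 = 2·(2^m − 3) + 3 = 2^{m+1} − 6 + 3 = 2^{m+1} − 3.
This completes the inductive step, so w_n = 2^n − 3 for all n ≥ 1.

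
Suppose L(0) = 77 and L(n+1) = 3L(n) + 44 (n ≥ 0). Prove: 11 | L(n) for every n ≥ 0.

Base case: L(0) = 77 = 11·7, so 11 | L(0).
Assume 11 | L(k), so L(k) = 11t for some integer t.
Then L(k+1) = 3L(k) + 44 = 3·(11t) + 44 = 11(3t + 4), so 11 | L(k+1).
By induction, 11 | L(n) for all n ≥ 0.

11 | L(n)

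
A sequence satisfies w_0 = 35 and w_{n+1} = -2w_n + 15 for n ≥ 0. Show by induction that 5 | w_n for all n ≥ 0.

Base case: w_0 = 35 = 5·7, so 5 | w_0.
Assume 5 | w_r, so w_r = 5t for some integer t.
Then w_{r+1} = -2w_r + 15 = -2·(5t) + 15 = 5(-2t + 3), so 5 | w_{r+1}.
So the property holds for r+1, and by induction 5 | w_n for all n ≥ 0.

5 | w_n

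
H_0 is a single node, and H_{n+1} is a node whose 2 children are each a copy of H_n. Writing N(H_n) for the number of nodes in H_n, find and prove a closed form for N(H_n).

Claim: N(H_n) = 2^{n+1} − 1.

Base case: N(H_0) = 1, and 2^{0+1} − 1 = 1.
Assume N(H_k) = 2^{k+1} − 1.
Then N(H_{k+1}) = 1 + 2N(H_k) = 1 + 2(2^{k+1} − 1) = 2^{k+2} − 2 + 1 = 2^{k+2} − 1.
By induction, N(H_n) = 2^{n+1} − 1 for all n ≥ 0.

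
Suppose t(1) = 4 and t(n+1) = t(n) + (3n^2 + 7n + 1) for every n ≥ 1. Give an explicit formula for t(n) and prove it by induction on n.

Claim: t(n) = n^3 + 2n^2 − 2n + 3.

Base case: t(1) = 4, and 1^3 + 2·1^2 − 2·1 + 3 = 4.
Assume t(k) = k^3 + 2k^2 − 2k + 3.
Then t(k+1) = t(k) + (3k^2 + 7k + 1) = (k^3 + 2k^2 − 2k + 3) + (3k^2 + 7k + 1) = k^3 + 5k^2 + 5k + 4,
and (k+1)^3 + 2·(k+1)^2 − 2·(k+1) + 3 = k^3 + 5k^2 + 5k + 4.
By induction, t(n) = n^3 + 2n^2 − 2n + 3 for all n ≥ 1.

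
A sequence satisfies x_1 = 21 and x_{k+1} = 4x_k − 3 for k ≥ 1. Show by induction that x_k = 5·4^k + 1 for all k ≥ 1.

Base case: x_1 = 21, and 5·4^1 + 1 = 20 + 1 = 21.
Assume x_j = 5·4^j + 1 for some j ≥ 1.
Then x_{j+1} = 4x_j − 3 = 4·(5·4^j + 1) − 3 = 20·4^j + 4 − 3 = 5·4^{j+1} + 1.
This completes the inductive step, so x_k = 5·4^k + 1 for all k ≥ 1.

x_k = 5·4^k + 1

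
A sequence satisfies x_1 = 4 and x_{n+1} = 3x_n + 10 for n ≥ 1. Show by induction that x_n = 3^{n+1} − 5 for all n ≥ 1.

Base case: x_1 = 4, and 3^{1+1} − 5 = 9 − 5 = 4.
Assume x_j = 3^{j+1} − 5 for some j ≥ 1.
Then x_{j+1} = 3x_j + 10 = 3·(3^{j+1} − 5) + 10 = 3^{j+2} − 15 + 10 = 3^{j+2} − 5.
This completes the inductive step, so x_n = 3^{n+1} − 5 for all n ≥ 1.

x_n = 3^{n+1} − 5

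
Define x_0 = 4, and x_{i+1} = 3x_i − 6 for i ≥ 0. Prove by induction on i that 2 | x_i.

Base case: x_0 = 4 = 2·2, so 2 | x_0.
Assume 2 | x_k, so x_k = 2t for some integer t.
Then x_{k+1} = 3x_k − 6 = 3·(2t) − 6 = 2(3t − 3), so 2 | x_{k+1}.
So the property holds for k+1, and by induction 2 | x_i for all i ≥ 0.

2 | x_i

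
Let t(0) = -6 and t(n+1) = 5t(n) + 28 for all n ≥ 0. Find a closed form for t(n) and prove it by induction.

Claim: t(n) = 5^n − 7.

Base case: t(0) = -6, and 5^0 − 7 = 1 − 7 = -6.
Assume t(k) = 5^k − 7 for some k ≥ 0.
Then t(k+1) = 5t(k) + 28 = 5·(5^k − 7) + 28 = 5^{k+1} − 35 + 28 = 5^{k+1} − 7.
So the formula holds for k+1, and by induction t(n) = 5^n − 7 for all n ≥ 0.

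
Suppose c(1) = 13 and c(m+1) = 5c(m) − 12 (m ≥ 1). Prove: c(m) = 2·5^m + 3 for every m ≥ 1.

Base case: c(1) = 13, and 2·5^1 + 3 = 10 + 3 = 13.
Assume c(j) = 2·5^j + 3 for some j ≥ 1.
Then c(j+1) = 5c(j) − 12 = 5·(2·5^j + 3) − 12 = 10·5^j + 15 − 12 = 2·5^{j+1} + 3.
This completes the inductive step, so c(m) = 2·5^m + 3 for all m ≥ 1.

c(m) = 2·5^m + 3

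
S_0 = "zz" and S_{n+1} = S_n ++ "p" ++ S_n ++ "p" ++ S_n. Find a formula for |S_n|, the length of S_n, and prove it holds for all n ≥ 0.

Claim: |S_n| = 3^{n+1} − 1.

Base case: |S_0| = 2, and 3^{0+1} − 1 = 2.
Assume |S_k| = 3^{k+1} − 1.
Then |S_{k+1}| = 3|S_k| + 2 = 3(3^{k+1} − 1) + 2 = 3^{k+2} − 3 + 2 = 3^{k+2} − 1.
This completes the inductive step, so |S_n| = 3^{n+1} − 1 for all n ≥ 0.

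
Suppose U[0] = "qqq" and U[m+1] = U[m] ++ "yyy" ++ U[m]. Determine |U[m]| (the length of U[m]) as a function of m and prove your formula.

Claim: |U[m]| = 6·2^m − 3.

Base case: |U[0]| = 3, and 6·2^0 − 3 = 3.
Assume |U[k]| = 6·2^k − 3.
Then |U[k+1]| = |U[k]| + 3 + |U[k]| = 2|U[k]| + 3 = 2(6·2^k − 3) + 3 = 6·2^{k+1} − 6 + 3 = 6·2^{k+1} − 3.
So the formula holds for k+1, and by induction |U[m]| = 6·2^m − 3 for all m ≥ 0.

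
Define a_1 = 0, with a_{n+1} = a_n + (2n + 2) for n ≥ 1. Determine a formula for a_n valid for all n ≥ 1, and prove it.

Claim: a_n = n^2 + n − 2.

Base case: a_1 = 0, and 1^2 + 1 − 2 = 0.
Assume a_k = k^2 + k − 2.
Then a_{k+1} = a_k + (2k + 2) = (k^2 + k − 2) + (2k + 2) = k^2 + 3k,
and (k+1)^2 + (k+1) − 2 = k^2 + 3k.
This completes the inductive step, so a_n = n^2 + n − 2 for all n ≥ 1.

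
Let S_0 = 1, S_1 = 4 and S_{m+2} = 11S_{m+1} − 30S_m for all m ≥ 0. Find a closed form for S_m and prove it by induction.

Claim: S_m = 2·5^m − 6^m.

Base cases: S_0 = 1 and 2·5^0 − 6^0 = 1; S_1 = 4 and 2·5^1 − 6^1 = 4.
Assume S_j = 2·5^j − 6^j for all 0 ≤ j ≤ k, where k ≥ 1.
Then S_{k+1} = 11S_k − 30S_{k−1} = 11·(2·5^k − 6^k) − 30·(2·5^{k−1} − 6^{k−1}) = 2·(11·5 − 30)5^{k−1} − (11·6 − 30)6^{k−1} = 50·5^{k−1} − 36·6^{k−1} = 2·5^{k+1} − 6^{k+1}.
By strong induction, S_m = 2·5^m − 6^m for all m ≥ 0.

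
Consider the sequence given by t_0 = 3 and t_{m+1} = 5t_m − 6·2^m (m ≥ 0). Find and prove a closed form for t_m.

Claim: t_m = 5^m + 2·2^m.

Base case: t_0 = 3, and 5^0 + 2·2^0 = 1 + 2 = 3.
Assume t_j = 5^j + 2·2^j for some j ≥ 0.
Then t_{j+1} = 5t_j − 6·2^j = 5·(5^j + 2·2^j) − 6·2^j = 5^{j+1} + 10·2^j − 6·2^j = 5^{j+1} + 4·2^j = 5^{j+1} + 2·2^{j+1}.
This completes the inductive step, so t_m = 5^m + 2·2^m for all m ≥ 0.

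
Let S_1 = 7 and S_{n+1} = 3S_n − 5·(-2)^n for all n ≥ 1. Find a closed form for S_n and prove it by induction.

Claim: S_n = 3·3^n + (-2)^n.

Base case: S_1 = 7, and 3·3^1 + (-2)^1 = 9 − 2 = 7.
Assume S_j = 3·3^j + (-2)^j for some j ≥ 1.
Then S_{j+1} = 3S_j − 5·(-2)^j = 3·(3·3^j + (-2)^j) − 5·(-2)^j = 3·3^{j+1} + 3·(-2)^j − 5·(-2)^j = 3·3^{j+1} − 2·(-2)^j = 3·3^{j+1} + (-2)^{j+1}.
This completes the inductive step, so S_n = 3·3^n + (-2)^n for all n ≥ 1.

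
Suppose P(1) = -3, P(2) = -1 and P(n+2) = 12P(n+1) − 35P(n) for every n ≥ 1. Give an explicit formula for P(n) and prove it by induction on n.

Claim: P(n) = 7^n − 2·5^n.

Base cases: P(1) = -3 and 7^1 − 2·5^1 = -3; P(2) = -1 and 7^2 − 2·5^2 = -1.
Assume P(j) = 7^j − 2·5^j for all 1 ≤ j ≤ m, where m ≥ 2.
Then P(m+1) = 12P(m) − 35P(m−1) = 12·(7^m − 2·5^m) − 35·(7^{m−1} − 2·5^{m−1}) = (12·7 − 35)7^{m−1} − 2·(12·5 − 35)5^{m−1} = 49·7^{m−1} − 50·5^{m−1} = 7^{m+1} − 2·5^{m+1}.
This completes the inductive step, so P(n) = 7^n − 2·5^n for all n ≥ 1.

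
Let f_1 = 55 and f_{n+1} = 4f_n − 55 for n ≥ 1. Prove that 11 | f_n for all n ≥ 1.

Base case: f_1 = 55 = 11·5, so 11 | f_1.
Assume 11 | f_r, so f_r = 11t for some integer t.
Then f_{r+1} = 4f_r − 55 = 4·(11t) − 55 = 11(4t − 5), so 11 | f_{r+1}.
By induction, 11 | f_n for all n ≥ 1.

11 | f_n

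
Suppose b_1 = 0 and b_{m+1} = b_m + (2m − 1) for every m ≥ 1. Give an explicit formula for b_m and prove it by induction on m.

Claim: b_m = m^2 − 2m + 1.

Base case: b_1 = 0, and 1^2 − 2·1 + 1 = 0.
Assume b_j = j^2 − 2j + 1.
Then b_{j+1} = b_j + (2j − 1) = (j^2 − 2j + 1) + (2j − 1) = j^2,
and (j+1)^2 − 2·(j+1) + 1 = j^2.
Hence b_m = m^2 − 2m + 1 for every m ≥ 1, by induction.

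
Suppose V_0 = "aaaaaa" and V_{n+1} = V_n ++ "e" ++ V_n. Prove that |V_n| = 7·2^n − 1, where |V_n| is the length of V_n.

Base case: |V_0| = 6, and 7·2^0 − 1 = 6.
Assume |V_r| = 7·2^r − 1.
Then |V_{r+1}| = |V_r| + 1 + |V_r| = 2|V_r| + 1 = 2(7·2^r − 1) + 1 = 7·2^{r+1} − 2 + 1 = 7·2^{r+1} − 1.
This completes the inductive step, so |V_n| = 7·2^n − 1 for all n ≥ 0.

|V_n| = 7·2^n − 1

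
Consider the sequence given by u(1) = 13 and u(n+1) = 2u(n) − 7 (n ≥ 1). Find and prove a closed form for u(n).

Claim: u(n) = 3·2^n + 7.

Base case: u(1) = 13, and 3·2^1 + 7 = 6 + 7 = 13.
Assume u(r) = 3·2^r + 7 for some r ≥ 1.
Then u(r+1) = 2u(r) − 7 = 2·(3·2^r + 7) − 7 = 6·2^r + 14 − 7 = 3·2^{r+1} + 7.
By induction, u(n) = 3·2^n + 7 for all n ≥ 1.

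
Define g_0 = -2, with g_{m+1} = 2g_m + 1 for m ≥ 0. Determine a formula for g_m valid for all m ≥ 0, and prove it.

Claim: g_m = -2^m − 1.

Base case: g_0 = -2, and -2^0 − 1 = -1 − 1 = -2.
Assume g_r = -2^r − 1 for some r ≥ 0.
Then g_{r+1} = 2g_r + 1 = 2·(-2^r − 1) + 1 = -2^{r+1} − 2 + 1 = -2^{r+1} − 1.
So the formula holds for r+1, and by induction g_m = -2^m − 1 for all m ≥ 0.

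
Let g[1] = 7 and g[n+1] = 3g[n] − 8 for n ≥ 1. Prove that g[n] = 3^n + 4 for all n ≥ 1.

Base case: g[1] = 7, and 3^1 + 4 = 3 + 4 = 7.
Assume g[r] = 3^r + 4 for some r ≥ 1.
Then g[r+1] = 3g[r] − 8 = 3·(3^r + 4) − 8 = 3^{r+1} + 12 − 8 = 3^{r+1} + 4.
By induction, g[n] = 3^n + 4 for all n ≥ 1.

g[n] = 3^n + 4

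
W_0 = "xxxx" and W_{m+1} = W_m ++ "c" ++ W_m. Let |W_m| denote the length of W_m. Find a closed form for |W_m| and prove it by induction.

Claim: |W_m| = 5·2^m − 1.

Base case: |W_0| = 4, and 5·2^0 − 1 = 4.
Assume |W_r| = 5·2^r − 1.
Then |W_{r+1}| = |W_r| + 1 + |W_r| = 2|W_r| + 1 = 2(5·2^r − 1) + 1 = 5·2^{r+1} − 2 + 1 = 5·2^{r+1} − 1.
By induction, |W_m| = 5·2^m − 1 for all m ≥ 0.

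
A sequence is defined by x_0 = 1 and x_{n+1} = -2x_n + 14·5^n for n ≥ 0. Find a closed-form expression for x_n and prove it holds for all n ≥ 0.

Claim: x_n = -(-2)^n + 2·5^n.

Base case: x_0 = 1, and -(-2)^0 + 2·5^0 = -1 + 2 = 1.
Assume x_m = -(-2)^m + 2·5^m for some m ≥ 0.
Then x_{m+1} = -2x_m + 14·5^m = -2·(-(-2)^m + 2·5^m) + 14·5^m = -(-2)^{m+1} − 4·5^m + 14·5^m = -(-2)^{m+1} + 10·5^m = -(-2)^{m+1} + 2·5^{m+1}.
This completes the inductive step, so x_n = -(-2)^n + 2·5^n for all n ≥ 0.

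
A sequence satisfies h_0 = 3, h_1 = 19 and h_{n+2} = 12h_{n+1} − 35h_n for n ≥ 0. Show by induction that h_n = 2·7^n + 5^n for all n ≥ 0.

Base cases: h_0 = 3 and 2·7^0 + 5^0 = 3; h_1 = 19 and 2·7^1 + 5^1 = 19.
Assume h_i = 2·7^i + 5^i for all 0 ≤ i ≤ j, where j ≥ 1.
Then h_{j+1} = 12h_j − 35h_{j−1} = 12·(2·7^j + 5^j) − 35·(2·7^{j−1} + 5^{j−1}) = 2·(12·7 − 35)7^{j−1} + (12·5 − 35)5^{j−1} = 98·7^{j−1} + 25·5^{j−1} = 2·7^{j+1} + 5^{j+1}.
This completes the inductive step, so h_n = 2·7^n + 5^n for all n ≥ 0.

h_n = 2·7^n + 5^n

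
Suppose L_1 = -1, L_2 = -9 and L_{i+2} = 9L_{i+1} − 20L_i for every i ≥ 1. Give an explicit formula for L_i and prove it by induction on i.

Claim: L_i = -5^i + 4^i.

Base cases: L_1 = -1 and -5^1 + 4^1 = -1; L_2 = -9 and -5^2 + 4^2 = -9.
Assume L_j = -5^j + 4^j for all 1 ≤ j ≤ r, where r ≥ 2.
Then L_{r+1} = 9L_r − 20L_{r−1} = 9·(-5^r + 4^r) − 20·(-5^{r−1} + 4^{r−1}) = -(9·5 − 20)5^{r−1} + (9·4 − 20)4^{r−1} = -25·5^{r−1} + 16·4^{r−1} = -5^{r+1} + 4^{r+1}.
By strong induction, L_i = -5^i + 4^i for all i ≥ 1.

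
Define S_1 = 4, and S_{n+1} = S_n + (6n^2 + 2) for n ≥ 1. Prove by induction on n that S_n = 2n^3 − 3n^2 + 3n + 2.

Base case: S_1 = 4, and 2·1^3 − 3·1^2 + 3·1 + 2 = 4.
Assume S_m = 2m^3 − 3m^2 + 3m + 2.
Then S_{m+1} = S_m + (6m^2 + 2) = (2m^3 − 3m^2 + 3m + 2) + (6m^2 + 2) = 2m^3 + 3m^2 + 3m + 4,
and 2·(m+1)^3 − 3·(m+1)^2 + 3·(m+1) + 2 = 2m^3 + 3m^2 + 3m + 4.
Hence S_n = 2n^3 − 3n^2 + 3n + 2 for every n ≥ 1, by induction.

S_n = 2n^3 − 3n^2 + 3n + 2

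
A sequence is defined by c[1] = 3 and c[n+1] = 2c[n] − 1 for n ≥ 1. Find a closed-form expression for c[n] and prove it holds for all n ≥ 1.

Claim: c[n] = 2^n + 1.

Base case: c[1] = 3, and 2^1 + 1 = 2 + 1 = 3.
Assume c[j] = 2^j + 1 for some j ≥ 1.
Then c[j+1] = 2c[j] − 1 = 2·(2^j + 1) − 1 = 2^{j+1} + 2 − 1 = 2^{j+1} + 1.
Hence c[n] = 2^n + 1 for every n ≥ 1, by induction.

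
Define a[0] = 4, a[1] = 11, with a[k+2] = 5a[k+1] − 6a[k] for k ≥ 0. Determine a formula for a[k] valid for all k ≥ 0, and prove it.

Claim: a[k] = 3·3^k + 2^k.

Base cases: a[0] = 4 and 3·3^0 + 2^0 = 4; a[1] = 11 and 3·3^1 + 2^1 = 11.
Assume a[i] = 3·3^i + 2^i for all 0 ≤ i ≤ j, where j ≥ 1.
Then a[j+1] = 5a[j] − 6a[j−1] = 5·(3·3^j + 2^j) − 6·(3·3^{j−1} + 2^{j−1}) = 3·(5·3 − 6)3^{j−1} + (5·2 − 6)2^{j−1} = 27·3^{j−1} + 4·2^{j−1} = 3·3^{j+1} + 2^{j+1}.
By strong induction, a[k] = 3·3^k + 2^k for all k ≥ 0.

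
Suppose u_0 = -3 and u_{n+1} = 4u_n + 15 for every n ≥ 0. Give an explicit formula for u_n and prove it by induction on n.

Claim: u_n = 2·4^n − 5.

Base case: u_0 = -3, and 2·4^0 − 5 = 2 − 5 = -3.
Assume u_k = 2·4^k − 5 for some k ≥ 0.
Then u_{k+1} = 4u_k + 15 = 4·(2·4^k − 5) + 15 = 8·4^k − 20 + 15 = 2·4^{k+1} − 5.
By induction, u_n = 2·4^n − 5 for all n ≥ 0.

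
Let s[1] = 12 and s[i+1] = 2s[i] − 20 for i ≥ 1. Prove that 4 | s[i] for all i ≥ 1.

Base case: s[1] = 12 = 4·3, so 4 | s[1].
Assume 4 | s[r], so s[r] = 4t for some integer t.
Then s[r+1] = 2s[r] − 20 = 2·(4t) − 20 = 4(2t − 5), so 4 | s[r+1].
So the property holds for r+1, and by induction 4 | s[i] for all i ≥ 1.

4 | s[i]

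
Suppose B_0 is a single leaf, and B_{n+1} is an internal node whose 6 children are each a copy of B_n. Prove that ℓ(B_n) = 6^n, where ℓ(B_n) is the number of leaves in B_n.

Base case: ℓ(B_0) = 1, and 6^0 = 1.
Assume ℓ(B_k) = 6^k.
Then ℓ(B_{k+1}) = 6·ℓ(B_k) = 6·6^k = 6^{k+1}.
Hence ℓ(B_n) = 6^n for every n ≥ 0, by induction.

ℓ(B_n) = 6^n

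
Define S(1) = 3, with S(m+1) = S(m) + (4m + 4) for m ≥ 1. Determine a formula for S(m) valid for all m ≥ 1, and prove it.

Claim: S(m) = 2m^2 + 2m − 1.

Base case: S(1) = 3, and 2·1^2 + 2·1 − 1 = 3.
Assume S(k) = 2k^2 + 2k − 1.
Then S(k+1) = S(k) + (4k + 4) = (2k^2 + 2k − 1) + (4k + 4) = 2k^2 + 6k + 3,
and 2·(k+1)^2 + 2·(k+1) − 1 = 2k^2 + 6k + 3.
Hence S(m) = 2m^2 + 2m − 1 for every m ≥ 1, by induction.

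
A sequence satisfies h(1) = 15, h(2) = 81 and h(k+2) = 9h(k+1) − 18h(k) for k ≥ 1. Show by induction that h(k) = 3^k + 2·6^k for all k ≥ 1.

Base cases: h(1) = 15 and 3^1 + 2·6^1 = 15; h(2) = 81 and 3^2 + 2·6^2 = 81.
Assume h(j) = 3^j + 2·6^j for all 1 ≤ j ≤ r, where r ≥ 2.
Then h(r+1) = 9h(r) − 18h(r−1) = 9·(3^r + 2·6^r) − 18·(3^{r−1} + 2·6^{r−1}) = (9·3 − 18)3^{r−1} + 2·(9·6 − 18)6^{r−1} = 9·3^{r−1} + 72·6^{r−1} = 3^{r+1} + 2·6^{r+1}.
This completes the inductive step, so h(k) = 3^k + 2·6^k for all k ≥ 1.

h(k) = 3^k + 2·6^k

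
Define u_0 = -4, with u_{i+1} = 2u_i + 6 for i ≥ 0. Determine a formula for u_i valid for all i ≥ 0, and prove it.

Claim: u_i = 2^{i+1} − 6.

Base case: u_0 = -4, and 2^{0+1} − 6 = 2 − 6 = -4.
Assume u_k = 2^{k+1} − 6 for some k ≥ 0.
Then u_{k+1} = 2u_k + 6 = 2·(2^{k+1} − 6) + 6 = 2^{k+2} − 12 + 6 = 2^{k+2} − 6.
So the formula holds for k+1, and by induction u_i = 2^{i+1} − 6 for all i ≥ 0.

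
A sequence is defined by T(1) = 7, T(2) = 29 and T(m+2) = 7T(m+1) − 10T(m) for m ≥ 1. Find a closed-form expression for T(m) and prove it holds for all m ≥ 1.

Claim: T(m) = 5^m + 2^m.

Base cases: T(1) = 7 and 5^1 + 2^1 = 7; T(2) = 29 and 5^2 + 2^2 = 29.
Assume T(j) = 5^j + 2^j for all 1 ≤ j ≤ k, where k ≥ 2.
Then T(k+1) = 7T(k) − 10T(k−1) = 7·(5^k + 2^k) − 10·(5^{k−1} + 2^{k−1}) = (7·5 − 10)5^{k−1} + (7·2 − 10)2^{k−1} = 25·5^{k−1} + 4·2^{k−1} = 5^{k+1} + 2^{k+1}.
By strong induction, T(m) = 5^m + 2^m for all m ≥ 1.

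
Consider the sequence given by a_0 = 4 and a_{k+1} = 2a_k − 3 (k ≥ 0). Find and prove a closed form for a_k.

Claim: a_k = 2^k + 3.

Base case: a_0 = 4, and 2^0 + 3 = 1 + 3 = 4.
Assume a_j = 2^j + 3 for some j ≥ 0.
Then a_{j+1} = 2a_j − 3 = 2·(2^j + 3) − 3 = 2^{j+1} + 6 − 3 = 2^{j+1} + 3.
So the formula holds for j+1, and by induction a_k = 2^k + 3 for all k ≥ 0.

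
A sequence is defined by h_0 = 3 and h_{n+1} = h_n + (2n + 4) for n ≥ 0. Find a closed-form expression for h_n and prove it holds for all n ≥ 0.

Claim: h_n = n^2 + 3n + 3.

Base case: h_0 = 3, and 0^2 + 3·0 + 3 = 3.
Assume h_k = k^2 + 3k + 3.
Then h_{k+1} = h_k + (2k + 4) = (k^2 + 3k + 3) + (2k + 4) = k^2 + 5k + 7,
and (k+1)^2 + 3·(k+1) + 3 = k^2 + 5k + 7.
By induction, h_n = n^2 + 3n + 3 for all n ≥ 0.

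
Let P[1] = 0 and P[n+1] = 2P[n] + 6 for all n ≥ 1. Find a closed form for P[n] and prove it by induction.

Claim: P[n] = 3·2^n − 6.

Base case: P[1] = 0, and 3·2^1 − 6 = 6 − 6 = 0.
Assume P[j] = 3·2^j − 6 for some j ≥ 1.
Then P[j+1] = 2P[j] + 6 = 2·(3·2^j − 6) + 6 = 6·2^j − 12 + 6 = 3·2^{j+1} − 6.
So the formula holds for j+1, and by induction P[n] = 3·2^n − 6 for all n ≥ 1.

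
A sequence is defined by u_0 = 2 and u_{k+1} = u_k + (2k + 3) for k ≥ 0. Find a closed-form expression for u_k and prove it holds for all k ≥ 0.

Claim: u_k = k^2 + 2k + 2.

Base case: u_0 = 2, and 0^2 + 2·0 + 2 = 2.
Assume u_j = j^2 + 2j + 2.
Then u_{j+1} = u_j + (2j + 3) = (j^2 + 2j + 2) + (2j + 3) = j^2 + 4j + 5,
and (j+1)^2 + 2·(j+1) + 2 = j^2 + 4j + 5.
This completes the inductive step, so u_k = k^2 + 2k + 2 for all k ≥ 0.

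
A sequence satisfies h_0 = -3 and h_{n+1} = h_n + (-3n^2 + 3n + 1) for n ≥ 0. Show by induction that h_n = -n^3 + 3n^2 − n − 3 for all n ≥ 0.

Base case: h_0 = -3, and -0^3 + 3·0^2 − 0 − 3 = -3.
Assume h_k = -k^3 + 3k^2 − k − 3.
Then h_{k+1} = h_k + (-3k^2 + 3k + 1) = (-k^3 + 3k^2 − k − 3) + (-3k^2 + 3k + 1) = -k^3 + 2k − 2,
and -(k+1)^3 + 3·(k+1)^2 − (k+1) − 3 = -k^3 + 2k − 2.
Hence h_n = -n^3 + 3n^2 − n − 3 for every n ≥ 0, by induction.

h_n = -n^3 + 3n^2 − n − 3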